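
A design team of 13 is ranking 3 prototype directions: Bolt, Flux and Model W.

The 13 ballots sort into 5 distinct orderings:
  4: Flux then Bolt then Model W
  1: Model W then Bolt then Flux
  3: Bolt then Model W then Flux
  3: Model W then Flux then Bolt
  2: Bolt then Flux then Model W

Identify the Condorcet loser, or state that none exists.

Pairwise majorities:
Bolt–Flux: Flux 7–6.
Bolt vs Model W: Bolt is ranked higher on 4+3+2 = 9 ballots, Model W on 4. Bolt wins 9–4.
Flux vs Model W: Model W wins 7–6.
No design is winless: Bolt beats Model W; Flux beats Bolt; Model W beats Flux. There is no Condorcet loser.

none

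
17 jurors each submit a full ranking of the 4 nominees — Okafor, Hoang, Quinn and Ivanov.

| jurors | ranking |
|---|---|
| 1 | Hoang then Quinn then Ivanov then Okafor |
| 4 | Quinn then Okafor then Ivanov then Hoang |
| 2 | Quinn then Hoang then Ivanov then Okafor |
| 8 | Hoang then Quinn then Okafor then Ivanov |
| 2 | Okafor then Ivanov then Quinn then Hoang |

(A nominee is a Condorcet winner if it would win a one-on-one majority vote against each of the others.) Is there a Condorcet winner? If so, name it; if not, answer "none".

Hoang

Head-to-head results (17 jurors):
Okafor vs Hoang: Okafor is ranked higher on 4+2 = 6 ballots, Hoang on 11. Hoang wins 11–6.
Okafor vs Quinn: Okafor preferred on 2 ballots; Quinn wins 15–2.
Okafor vs Ivanov: 4+8+2 = 14 for Okafor, 3 for Ivanov — Okafor by 14–3.
Hoang vs Quinn: 1+8 = 9 for Hoang, 8 for Quinn — Hoang by 9–8.
Hoang vs Ivanov: 1+2+8 = 11 for Hoang, 6 for Ivanov — Hoang by 11–6.
Quinn vs Ivanov: Quinn is ranked higher on 1+4+2+8 = 15 ballots, Ivanov on 2. Quinn wins 15–2.
Hoang beats each of Okafor, Quinn, Ivanov — Hoang is the Condorcet winner.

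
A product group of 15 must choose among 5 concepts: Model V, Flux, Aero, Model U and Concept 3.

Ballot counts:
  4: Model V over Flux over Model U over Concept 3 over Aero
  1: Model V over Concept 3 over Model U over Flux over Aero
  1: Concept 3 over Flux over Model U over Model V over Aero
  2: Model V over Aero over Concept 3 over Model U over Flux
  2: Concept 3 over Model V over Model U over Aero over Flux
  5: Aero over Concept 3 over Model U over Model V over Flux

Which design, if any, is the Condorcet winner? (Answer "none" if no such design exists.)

Concept 3

Pairwise majorities:
Model V vs Flux: 4+1+2+2+5 = 14 for Model V, 1 for Flux — Model V by 14–1.
Model V vs Aero: 4+1+1+2+2 = 10 for Model V, 5 for Aero — Model V by 10–5.
Model V vs Model U: Model V is ranked higher on 4+1+2+2 = 9 ballots, Model U on 6. Model V wins 9–6.
Model V vs Concept 3: 4+1+2 = 7 for Model V, 8 for Concept 3 — Concept 3 by 8–7.
Flux vs Aero: Flux preferred on 4+1+1 = 6 ballots; Aero wins 9–6.
Flux vs Model U: 4+1 = 5 for Flux, 10 for Model U — Model U by 10–5.
Flux vs Concept 3: 4 for Flux, 11 for Concept 3 — Concept 3 by 11–4.
Aero vs Model U: 7 to 8, Model U.
Aero vs Concept 3: Aero is ranked higher on 2+5 = 7 ballots, Concept 3 on 8. Concept 3 wins 8–7.
Model U vs Concept 3: Model U preferred on 4 ballots; Concept 3 wins 11–4.
Concept 3 defeats every rival head-to-head and is the Condorcet winner.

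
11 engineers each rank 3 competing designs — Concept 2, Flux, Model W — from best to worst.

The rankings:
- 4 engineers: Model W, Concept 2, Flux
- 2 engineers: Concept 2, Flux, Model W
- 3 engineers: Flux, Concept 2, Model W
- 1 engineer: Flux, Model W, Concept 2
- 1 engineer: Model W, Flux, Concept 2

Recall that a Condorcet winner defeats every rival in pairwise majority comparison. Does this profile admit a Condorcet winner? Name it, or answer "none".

Head-to-head results (11 engineers):
Concept 2–Flux: Concept 2 6–5.
Concept 2 vs Model W: Model W, 6–5.
Flux vs Model W: Flux preferred on 2+3+1 = 6 ballots; Flux wins 6–5.
Every design loses at least once (Concept 2 loses to Model W; Flux loses to Concept 2; Model W loses to Flux). The majority relation contains the cycle Concept 2 beats Flux beats Model W beats Concept 2, so there is no Condorcet winner.

none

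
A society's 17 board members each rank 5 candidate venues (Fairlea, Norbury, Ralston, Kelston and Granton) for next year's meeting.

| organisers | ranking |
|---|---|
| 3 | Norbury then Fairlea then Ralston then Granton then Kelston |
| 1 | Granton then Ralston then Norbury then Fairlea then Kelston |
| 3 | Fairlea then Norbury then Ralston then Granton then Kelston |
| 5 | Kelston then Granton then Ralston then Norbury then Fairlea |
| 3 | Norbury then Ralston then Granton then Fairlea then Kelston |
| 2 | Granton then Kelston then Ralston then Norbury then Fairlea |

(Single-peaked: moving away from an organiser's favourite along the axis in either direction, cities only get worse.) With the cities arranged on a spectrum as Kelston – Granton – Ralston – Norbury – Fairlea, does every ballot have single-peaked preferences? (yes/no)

Axis positions: Kelston=1, Granton=2, Ralston=3, Norbury=4, Fairlea=5.
Ballot type 1 (peak Norbury at position 4): ranking walks positions 4-5-3-2-1, expanding outward from the peak — single-peaked.
Ballot type 2 (peak Granton at position 2): ranking walks positions 2-3-4-5-1, expanding outward from the peak — single-peaked.
Ballot type 3 (peak Fairlea at position 5): ranking walks positions 5-4-3-2-1, expanding outward from the peak — single-peaked.
Ballot type 4 (peak Kelston at position 1): ranking walks positions 1-2-3-4-5, expanding outward from the peak — single-peaked.
Ballot type 5 (peak Norbury at position 4): ranking walks positions 4-3-2-5-1, expanding outward from the peak — single-peaked.
Ballot type 6 (peak Granton at position 2): ranking walks positions 2-1-3-4-5, expanding outward from the peak — single-peaked.
Every ranking is single-peaked on this axis.

yes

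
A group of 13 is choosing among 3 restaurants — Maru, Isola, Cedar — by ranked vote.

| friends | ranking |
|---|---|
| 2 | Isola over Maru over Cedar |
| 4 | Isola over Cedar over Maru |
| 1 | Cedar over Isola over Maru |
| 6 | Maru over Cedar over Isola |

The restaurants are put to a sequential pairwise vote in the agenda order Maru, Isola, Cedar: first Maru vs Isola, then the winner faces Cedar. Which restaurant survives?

Round 1: Maru vs Isola — 6–7, Isola advances.
Round 2: Isola vs Cedar — 6–7, Cedar advances.
Cedar survives the agenda.

Cedar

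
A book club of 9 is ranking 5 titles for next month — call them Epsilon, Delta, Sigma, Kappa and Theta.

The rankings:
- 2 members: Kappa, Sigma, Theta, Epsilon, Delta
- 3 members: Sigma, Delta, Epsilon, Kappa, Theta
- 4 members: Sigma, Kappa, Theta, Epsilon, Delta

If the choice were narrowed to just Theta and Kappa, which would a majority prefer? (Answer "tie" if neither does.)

No ballot ranks Theta above Kappa: 0.
Ballots ranking Kappa above Theta: 9 − 0 = 9.
Kappa wins the head-to-head 9–0.

Kappa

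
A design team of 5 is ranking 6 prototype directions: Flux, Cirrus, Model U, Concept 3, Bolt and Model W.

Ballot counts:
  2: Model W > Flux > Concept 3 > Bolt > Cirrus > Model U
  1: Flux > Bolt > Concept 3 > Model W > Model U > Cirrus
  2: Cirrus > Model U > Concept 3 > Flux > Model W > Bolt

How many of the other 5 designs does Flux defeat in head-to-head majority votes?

5

Flux against each rival (5 engineers):
Flux vs Cirrus: Flux wins 3–2.
Flux vs Model U: Flux preferred on 2+1 = 3 ballots; Flux wins 3–2.
Flux vs Concept 3: 2+1 = 3 for Flux, 2 for Concept 3 — Flux by 3–2.
Flux vs Bolt: Flux is ranked higher on 2+1+2 = 5 ballots, Bolt on 0. Flux wins 5–0.
Flux vs Model W: 1+2 = 3 for Flux, 2 for Model W — Flux by 3–2.
Flux beats Cirrus, Model U, Concept 3, Bolt, Model W — 5 pairwise wins.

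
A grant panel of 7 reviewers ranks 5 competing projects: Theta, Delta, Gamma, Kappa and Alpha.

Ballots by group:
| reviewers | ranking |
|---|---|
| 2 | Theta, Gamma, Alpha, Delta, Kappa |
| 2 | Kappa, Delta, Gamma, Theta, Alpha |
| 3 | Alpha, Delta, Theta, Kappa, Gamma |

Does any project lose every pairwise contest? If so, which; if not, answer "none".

Pairwise majorities:
Theta vs Delta: Delta, 5–2.
Theta–Gamma: Theta 5–2.
Theta vs Kappa: Theta preferred on 2+3 = 5 ballots; Theta wins 5–2.
Theta vs Alpha: Theta is ranked higher on 2+2 = 4 ballots, Alpha on 3. Theta wins 4–3.
Delta vs Gamma: Delta is ranked higher on 2+3 = 5 ballots, Gamma on 2. Delta wins 5–2.
Delta vs Kappa: Delta wins 5–2.
Delta–Alpha: Alpha 5–2.
Gamma vs Kappa: Kappa, 5–2.
Gamma vs Alpha: Gamma wins 4–3.
Kappa vs Alpha: Alpha, 5–2.
Each project has at least one pairwise win (Theta beats Gamma; Delta beats Theta; Gamma beats Alpha; Kappa beats Gamma; Alpha beats Delta) — no Condorcet loser.

none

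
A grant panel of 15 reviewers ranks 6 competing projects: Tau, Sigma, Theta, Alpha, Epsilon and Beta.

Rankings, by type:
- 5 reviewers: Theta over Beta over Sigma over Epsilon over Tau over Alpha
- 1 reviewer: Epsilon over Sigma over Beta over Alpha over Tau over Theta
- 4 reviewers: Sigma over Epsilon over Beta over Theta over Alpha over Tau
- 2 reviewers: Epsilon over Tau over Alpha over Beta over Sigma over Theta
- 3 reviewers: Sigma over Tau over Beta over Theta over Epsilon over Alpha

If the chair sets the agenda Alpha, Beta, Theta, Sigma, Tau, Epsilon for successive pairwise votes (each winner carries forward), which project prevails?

Round 1: Alpha vs Beta — 2–13, Beta advances.
Round 2: Beta vs Theta — 10–5, Beta advances.
Round 3: Beta vs Sigma — 7–8, Sigma advances.
Round 4: Sigma vs Tau — 13–2, Sigma advances.
Round 5: Sigma vs Epsilon — 12–3, Sigma advances.
The agenda winner is Sigma.

Sigma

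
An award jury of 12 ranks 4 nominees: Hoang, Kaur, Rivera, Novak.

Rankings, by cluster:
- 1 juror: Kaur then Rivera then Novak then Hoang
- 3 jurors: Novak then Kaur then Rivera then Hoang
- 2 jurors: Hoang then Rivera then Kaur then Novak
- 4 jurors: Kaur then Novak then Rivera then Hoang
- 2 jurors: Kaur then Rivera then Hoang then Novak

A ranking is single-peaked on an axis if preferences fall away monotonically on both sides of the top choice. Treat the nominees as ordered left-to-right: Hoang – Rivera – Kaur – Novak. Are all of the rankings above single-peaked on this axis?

yes

Axis positions: Hoang=1, Rivera=2, Kaur=3, Novak=4.
Cluster 1 (peak Kaur at position 3): ranking walks positions 3-2-4-1, expanding outward from the peak — single-peaked.
Cluster 2 (peak Novak at position 4): ranking walks positions 4-3-2-1, expanding outward from the peak — single-peaked.
Cluster 3 (peak Hoang at position 1): ranking walks positions 1-2-3-4, expanding outward from the peak — single-peaked.
Cluster 4 (peak Kaur at position 3): ranking walks positions 3-4-2-1, expanding outward from the peak — single-peaked.
Cluster 5 (peak Kaur at position 3): ranking walks positions 3-2-1-4, expanding outward from the peak — single-peaked.
Every ranking is single-peaked on this axis.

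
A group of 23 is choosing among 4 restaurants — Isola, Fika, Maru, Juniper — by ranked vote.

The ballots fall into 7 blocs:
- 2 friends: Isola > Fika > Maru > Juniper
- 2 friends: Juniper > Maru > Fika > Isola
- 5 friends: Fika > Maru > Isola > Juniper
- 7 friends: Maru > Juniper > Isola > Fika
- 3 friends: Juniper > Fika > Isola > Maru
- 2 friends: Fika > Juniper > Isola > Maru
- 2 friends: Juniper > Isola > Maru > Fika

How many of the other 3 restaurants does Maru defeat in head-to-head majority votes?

2

Maru against each rival (23 friends):
Maru vs Isola: 14 to 9, Maru.
Maru vs Fika: Maru preferred on 2+7+2 = 11 ballots; Fika wins 12–11.
Maru vs Juniper: Maru preferred on 2+5+7 = 14 ballots; Maru wins 14–9.
Maru beats Isola, Juniper; loses to Fika — 2 pairwise wins.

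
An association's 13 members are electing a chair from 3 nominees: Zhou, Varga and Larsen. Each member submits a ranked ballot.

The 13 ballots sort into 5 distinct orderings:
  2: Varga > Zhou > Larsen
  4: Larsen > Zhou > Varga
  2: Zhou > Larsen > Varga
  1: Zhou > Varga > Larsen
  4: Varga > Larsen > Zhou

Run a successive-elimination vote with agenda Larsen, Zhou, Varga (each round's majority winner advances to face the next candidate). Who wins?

Varga

Round 1: Larsen vs Zhou — 8–5, Larsen advances.
Round 2: Larsen vs Varga — 6–7, Varga advances.
The agenda winner is Varga.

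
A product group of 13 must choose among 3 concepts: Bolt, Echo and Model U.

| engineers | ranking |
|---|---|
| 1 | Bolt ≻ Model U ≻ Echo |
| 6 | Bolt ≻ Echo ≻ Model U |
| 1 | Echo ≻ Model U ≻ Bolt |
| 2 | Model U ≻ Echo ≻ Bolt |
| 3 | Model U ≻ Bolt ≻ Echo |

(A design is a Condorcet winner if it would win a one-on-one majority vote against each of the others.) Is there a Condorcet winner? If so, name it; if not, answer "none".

Bolt

Check each pair by majority over 13 ballots:
Bolt vs Echo: Bolt is ranked higher on 1+6+3 = 10 ballots, Echo on 3. Bolt wins 10–3.
Bolt vs Model U: Bolt wins 7–6.
Echo–Model U: Echo 7–6.
Bolt beats each of Echo, Model U — Bolt is the Condorcet winner.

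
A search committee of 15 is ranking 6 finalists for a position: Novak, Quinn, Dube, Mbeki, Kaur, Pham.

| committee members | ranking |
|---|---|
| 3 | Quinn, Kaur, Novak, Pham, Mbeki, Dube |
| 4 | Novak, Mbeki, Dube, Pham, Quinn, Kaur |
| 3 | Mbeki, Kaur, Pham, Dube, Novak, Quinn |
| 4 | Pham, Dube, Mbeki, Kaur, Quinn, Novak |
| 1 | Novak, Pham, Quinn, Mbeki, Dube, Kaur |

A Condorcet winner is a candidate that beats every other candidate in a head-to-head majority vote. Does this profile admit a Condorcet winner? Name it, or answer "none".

none

Check each pair by majority over 15 ballots:
Novak vs Quinn: Novak wins 8–7.
Novak vs Dube: Novak wins 8–7.
Novak vs Mbeki: Novak wins 8–7.
Novak–Kaur: Kaur 10–5.
Novak vs Pham: Novak wins 8–7.
Quinn vs Dube: Dube wins 11–4.
Quinn vs Mbeki: Mbeki wins 11–4.
Quinn–Kaur: Quinn 8–7.
Quinn–Pham: Pham 12–3.
Dube–Mbeki: Mbeki 11–4.
Dube–Kaur: Dube 9–6.
Dube vs Pham: Pham, 11–4.
Mbeki vs Kaur: Mbeki wins 12–3.
Mbeki vs Pham: Pham wins 8–7.
Kaur–Pham: Pham 9–6.
Every candidate loses at least once (Novak loses to Kaur; Quinn loses to Novak; Dube loses to Novak; Mbeki loses to Novak; Kaur loses to Quinn; Pham loses to Novak). The majority relation contains the cycle Novak > Quinn > Kaur > Novak, so there is no Condorcet winner.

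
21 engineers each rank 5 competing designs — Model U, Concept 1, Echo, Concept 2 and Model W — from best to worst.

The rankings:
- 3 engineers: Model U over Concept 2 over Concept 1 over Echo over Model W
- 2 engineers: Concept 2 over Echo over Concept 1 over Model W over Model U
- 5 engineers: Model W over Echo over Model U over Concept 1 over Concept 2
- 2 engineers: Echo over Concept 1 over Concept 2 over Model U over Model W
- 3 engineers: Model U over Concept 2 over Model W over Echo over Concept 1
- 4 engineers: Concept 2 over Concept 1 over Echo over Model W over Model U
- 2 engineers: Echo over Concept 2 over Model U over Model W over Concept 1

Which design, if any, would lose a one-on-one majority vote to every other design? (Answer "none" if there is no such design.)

Pairwise majorities:
Model U vs Concept 1: Model U, 13–8.
Model U vs Echo: Echo wins 15–6.
Model U vs Concept 2: 3+5+3 = 11 for Model U, 10 for Concept 2 — Model U by 11–10.
Model U vs Model W: 10 to 11, Model W.
Concept 1 vs Echo: Echo wins 14–7.
Concept 1 vs Concept 2: Concept 1 preferred on 5+2 = 7 ballots; Concept 2 wins 14–7.
Concept 1 vs Model W: Concept 1 wins 11–10.
Echo vs Concept 2: 9 to 12, Concept 2.
Echo vs Model W: Echo preferred on 3+2+2+4+2 = 13 ballots; Echo wins 13–8.
Concept 2 vs Model W: 16 to 5, Concept 2.
No design is winless: Model U beats Concept 1; Concept 1 beats Model W; Echo beats Model U; Concept 2 beats Concept 1; Model W beats Model U. There is no Condorcet loser.

none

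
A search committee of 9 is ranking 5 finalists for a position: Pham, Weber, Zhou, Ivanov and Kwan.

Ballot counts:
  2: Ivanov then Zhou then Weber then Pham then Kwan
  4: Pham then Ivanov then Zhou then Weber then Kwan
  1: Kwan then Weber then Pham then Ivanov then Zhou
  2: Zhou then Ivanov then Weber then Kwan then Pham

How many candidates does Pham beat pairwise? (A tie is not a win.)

3

Pham against each rival (9 committee members):
Pham vs Weber: 4 for Pham, 5 for Weber — Weber by 5–4.
Pham–Zhou: Pham 5–4.
Pham vs Ivanov: 5 to 4, Pham.
Pham vs Kwan: Pham wins 6–3.
Pham beats Zhou, Ivanov, Kwan; loses to Weber — 3 pairwise wins.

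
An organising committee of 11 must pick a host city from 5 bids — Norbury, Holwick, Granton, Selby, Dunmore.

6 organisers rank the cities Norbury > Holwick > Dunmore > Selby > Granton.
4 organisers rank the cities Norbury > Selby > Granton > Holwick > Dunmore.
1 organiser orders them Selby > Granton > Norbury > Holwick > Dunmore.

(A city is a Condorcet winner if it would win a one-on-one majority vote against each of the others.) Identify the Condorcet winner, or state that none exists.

Norbury

Pairwise majorities:
Norbury vs Holwick: Norbury wins 11–0.
Norbury vs Granton: Norbury wins 10–1.
Norbury–Selby: Norbury 10–1.
Norbury vs Dunmore: Norbury, 11–0.
Holwick vs Granton: Holwick wins 6–5.
Holwick vs Selby: Holwick wins 6–5.
Holwick vs Dunmore: Holwick, 11–0.
Granton–Selby: Selby 11–0.
Granton vs Dunmore: Dunmore, 6–5.
Selby–Dunmore: Dunmore 6–5.
Norbury wins every pairwise contest, so Norbury is the Condorcet winner.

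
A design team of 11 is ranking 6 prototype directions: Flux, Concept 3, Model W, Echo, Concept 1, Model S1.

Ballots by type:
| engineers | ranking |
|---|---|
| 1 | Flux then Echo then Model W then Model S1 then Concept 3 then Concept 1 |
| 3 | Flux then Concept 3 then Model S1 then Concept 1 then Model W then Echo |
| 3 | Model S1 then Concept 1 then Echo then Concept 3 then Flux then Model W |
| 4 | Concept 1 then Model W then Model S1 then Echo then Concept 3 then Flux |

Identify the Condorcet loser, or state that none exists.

none

Head-to-head results (11 engineers):
Flux vs Concept 3: Concept 3 wins 7–4.
Flux–Model W: Flux 7–4.
Flux vs Echo: Flux is ranked higher on 1+3 = 4 ballots, Echo on 7. Echo wins 7–4.
Flux vs Concept 1: Flux preferred on 1+3 = 4 ballots; Concept 1 wins 7–4.
Flux vs Model S1: 4 to 7, Model S1.
Concept 3 vs Model W: Concept 3 preferred on 3+3 = 6 ballots; Concept 3 wins 6–5.
Concept 3 vs Echo: Echo, 8–3.
Concept 3 vs Concept 1: 4 to 7, Concept 1.
Concept 3 vs Model S1: Model S1, 8–3.
Model W vs Echo: Model W is ranked higher on 3+4 = 7 ballots, Echo on 4. Model W wins 7–4.
Model W–Concept 1: Concept 1 10–1.
Model W vs Model S1: Model W preferred on 1+4 = 5 ballots; Model S1 wins 6–5.
Echo–Concept 1: Concept 1 10–1.
Echo–Model S1: Model S1 10–1.
Concept 1 vs Model S1: 4 to 7, Model S1.
Each design has at least one pairwise win (Flux beats Model W; Concept 3 beats Flux; Model W beats Echo; Echo beats Flux; Concept 1 beats Flux; Model S1 beats Flux) — no Condorcet loser.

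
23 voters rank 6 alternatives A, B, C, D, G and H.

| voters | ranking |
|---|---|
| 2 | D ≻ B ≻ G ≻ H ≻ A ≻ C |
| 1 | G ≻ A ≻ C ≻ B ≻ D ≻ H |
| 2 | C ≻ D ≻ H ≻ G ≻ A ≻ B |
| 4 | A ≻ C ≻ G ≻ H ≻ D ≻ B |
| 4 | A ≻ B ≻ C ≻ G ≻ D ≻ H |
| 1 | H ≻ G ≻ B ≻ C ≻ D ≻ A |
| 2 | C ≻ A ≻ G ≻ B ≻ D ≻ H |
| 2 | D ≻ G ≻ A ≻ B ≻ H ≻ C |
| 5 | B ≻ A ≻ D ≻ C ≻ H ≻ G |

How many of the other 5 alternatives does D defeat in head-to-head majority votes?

D against each rival (23 voters):
D vs A: A wins 16–7.
D vs B: B wins 13–10.
D vs C: D is ranked higher on 2+2+5 = 9 ballots, C on 14. C wins 14–9.
D–G: G 12–11.
D vs H: D, 18–5.
D beats H; loses to A, B, C, G — 1 pairwise win.

1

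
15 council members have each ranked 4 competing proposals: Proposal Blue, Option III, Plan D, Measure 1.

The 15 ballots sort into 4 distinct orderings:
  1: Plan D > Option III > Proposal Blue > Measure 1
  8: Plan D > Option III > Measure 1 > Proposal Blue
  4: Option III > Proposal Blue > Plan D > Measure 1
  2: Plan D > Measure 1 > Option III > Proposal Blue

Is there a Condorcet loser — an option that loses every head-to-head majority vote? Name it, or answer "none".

Proposal Blue

Head-to-head results (15 council members):
Proposal Blue vs Option III: Option III, 15–0.
Proposal Blue vs Plan D: Proposal Blue preferred on 4 ballots; Plan D wins 11–4.
Proposal Blue vs Measure 1: 5 to 10, Measure 1.
Option III vs Plan D: Option III preferred on 4 ballots; Plan D wins 11–4.
Option III–Measure 1: Option III 13–2.
Plan D vs Measure 1: 1+8+4+2 = 15 for Plan D, 0 for Measure 1 — Plan D by 15–0.
Proposal Blue is beaten in every head-to-head and is the Condorcet loser.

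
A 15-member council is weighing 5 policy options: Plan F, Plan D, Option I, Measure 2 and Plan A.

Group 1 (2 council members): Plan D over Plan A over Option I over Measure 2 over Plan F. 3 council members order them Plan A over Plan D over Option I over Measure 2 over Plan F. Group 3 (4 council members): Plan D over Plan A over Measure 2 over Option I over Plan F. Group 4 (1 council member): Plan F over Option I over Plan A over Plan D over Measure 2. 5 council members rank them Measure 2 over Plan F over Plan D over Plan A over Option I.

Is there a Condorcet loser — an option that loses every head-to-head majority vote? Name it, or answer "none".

Head-to-head results (15 council members):
Plan F vs Plan D: Plan F preferred on 1+5 = 6 ballots; Plan D wins 9–6.
Plan F vs Option I: Option I wins 9–6.
Plan F vs Measure 2: 1 to 14, Measure 2.
Plan F vs Plan A: 6 to 9, Plan A.
Plan D vs Option I: 2+3+4+5 = 14 for Plan D, 1 for Option I — Plan D by 14–1.
Plan D vs Measure 2: 10 to 5, Plan D.
Plan D vs Plan A: Plan D, 11–4.
Option I–Measure 2: Measure 2 9–6.
Option I vs Plan A: Plan A, 14–1.
Measure 2 vs Plan A: Plan A wins 10–5.
Plan F loses to every other option — it is the Condorcet loser.

Plan F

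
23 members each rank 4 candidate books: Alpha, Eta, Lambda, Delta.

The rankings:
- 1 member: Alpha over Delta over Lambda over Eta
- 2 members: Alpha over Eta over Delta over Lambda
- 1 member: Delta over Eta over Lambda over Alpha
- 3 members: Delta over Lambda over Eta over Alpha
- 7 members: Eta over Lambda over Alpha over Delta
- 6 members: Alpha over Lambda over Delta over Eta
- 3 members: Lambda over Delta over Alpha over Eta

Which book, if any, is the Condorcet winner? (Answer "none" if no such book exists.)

Pairwise majorities:
Alpha vs Eta: Alpha, 12–11.
Alpha vs Lambda: Lambda wins 14–9.
Alpha vs Delta: Alpha wins 16–7.
Eta vs Lambda: Lambda wins 13–10.
Eta vs Delta: Delta, 14–9.
Lambda–Delta: Lambda 16–7.
Lambda defeats every rival head-to-head and is the Condorcet winner.

Lambda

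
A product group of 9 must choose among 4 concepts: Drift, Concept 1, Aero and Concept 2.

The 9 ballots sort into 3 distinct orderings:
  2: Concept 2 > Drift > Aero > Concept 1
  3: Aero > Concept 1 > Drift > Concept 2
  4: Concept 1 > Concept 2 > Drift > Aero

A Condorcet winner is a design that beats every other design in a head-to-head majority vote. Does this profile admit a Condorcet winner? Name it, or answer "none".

Head-to-head results (9 engineers):
Drift vs Concept 1: Concept 1, 7–2.
Drift vs Aero: Drift, 6–3.
Drift vs Concept 2: Concept 2, 6–3.
Concept 1–Aero: Aero 5–4.
Concept 1 vs Concept 2: Concept 1, 7–2.
Aero vs Concept 2: Concept 2, 6–3.
Every design loses at least once (Drift loses to Concept 1; Concept 1 loses to Aero; Aero loses to Drift; Concept 2 loses to Concept 1). The majority relation contains the cycle Drift → Aero → Concept 1 → Drift, so there is no Condorcet winner.

none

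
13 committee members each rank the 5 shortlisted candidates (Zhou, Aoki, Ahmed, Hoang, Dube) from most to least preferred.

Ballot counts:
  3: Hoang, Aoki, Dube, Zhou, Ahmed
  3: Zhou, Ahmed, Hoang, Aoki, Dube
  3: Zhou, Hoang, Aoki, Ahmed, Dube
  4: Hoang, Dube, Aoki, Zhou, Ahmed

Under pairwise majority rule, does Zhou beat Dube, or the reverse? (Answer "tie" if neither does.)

Ballots ranking Zhou above Dube: 3 + 3 = 6.
Ballots ranking Dube above Zhou: 13 − 6 = 7.
Dube wins the head-to-head 7–6.

Dube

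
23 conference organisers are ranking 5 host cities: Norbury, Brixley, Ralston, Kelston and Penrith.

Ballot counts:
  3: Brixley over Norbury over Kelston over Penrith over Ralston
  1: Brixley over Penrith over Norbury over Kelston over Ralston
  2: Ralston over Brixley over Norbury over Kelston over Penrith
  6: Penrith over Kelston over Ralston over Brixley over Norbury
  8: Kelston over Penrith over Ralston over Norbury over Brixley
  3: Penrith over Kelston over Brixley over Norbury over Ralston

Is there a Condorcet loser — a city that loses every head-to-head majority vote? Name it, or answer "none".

Pairwise majorities:
Norbury–Brixley: Brixley 15–8.
Norbury vs Ralston: Ralston wins 16–7.
Norbury vs Kelston: 6 to 17, Kelston.
Norbury vs Penrith: Penrith wins 18–5.
Brixley vs Ralston: 7 to 16, Ralston.
Brixley vs Kelston: Kelston, 17–6.
Brixley vs Penrith: Penrith wins 17–6.
Ralston–Kelston: Kelston 21–2.
Ralston vs Penrith: Ralston preferred on 2 ballots; Penrith wins 21–2.
Kelston vs Penrith: Kelston preferred on 3+2+8 = 13 ballots; Kelston wins 13–10.
Norbury loses to every other city — it is the Condorcet loser.

Norbury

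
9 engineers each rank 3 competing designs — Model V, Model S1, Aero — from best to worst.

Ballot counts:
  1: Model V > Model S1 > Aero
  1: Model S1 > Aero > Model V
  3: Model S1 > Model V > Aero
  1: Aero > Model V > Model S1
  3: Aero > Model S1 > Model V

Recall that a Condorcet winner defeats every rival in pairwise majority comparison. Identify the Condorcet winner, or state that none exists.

Check each pair by majority over 9 ballots:
Model V vs Model S1: Model V is ranked higher on 1+1 = 2 ballots, Model S1 on 7. Model S1 wins 7–2.
Model V vs Aero: 1+3 = 4 for Model V, 5 for Aero — Aero by 5–4.
Model S1 vs Aero: 1+1+3 = 5 for Model S1, 4 for Aero — Model S1 by 5–4.
Only Model S1 has no losses; Model S1 is the Condorcet winner.

Model S1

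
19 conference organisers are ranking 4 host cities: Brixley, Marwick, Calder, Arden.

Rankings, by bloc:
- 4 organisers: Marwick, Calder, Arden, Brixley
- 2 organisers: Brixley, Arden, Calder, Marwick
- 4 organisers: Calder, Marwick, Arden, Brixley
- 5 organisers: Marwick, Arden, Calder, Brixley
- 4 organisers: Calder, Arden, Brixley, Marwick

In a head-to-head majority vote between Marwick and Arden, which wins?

Marwick

Ballots ranking Marwick above Arden: 4 + 4 + 5 = 13.
Ballots ranking Arden above Marwick: 19 − 13 = 6.
Marwick wins the head-to-head 13–6.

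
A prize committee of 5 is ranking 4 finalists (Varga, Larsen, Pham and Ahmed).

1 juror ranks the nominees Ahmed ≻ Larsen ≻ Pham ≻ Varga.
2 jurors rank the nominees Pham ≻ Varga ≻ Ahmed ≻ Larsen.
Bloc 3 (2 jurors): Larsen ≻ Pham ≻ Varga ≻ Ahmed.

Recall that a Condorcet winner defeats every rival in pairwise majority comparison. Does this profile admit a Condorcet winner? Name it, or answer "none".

none

Head-to-head results (5 jurors):
Varga vs Larsen: Varga is ranked higher on 2 ballots, Larsen on 3. Larsen wins 3–2.
Varga vs Pham: 0 to 5, Pham.
Varga vs Ahmed: 2+2 = 4 for Varga, 1 for Ahmed — Varga by 4–1.
Larsen vs Pham: 1+2 = 3 for Larsen, 2 for Pham — Larsen by 3–2.
Larsen vs Ahmed: 2 to 3, Ahmed.
Pham vs Ahmed: Pham is ranked higher on 2+2 = 4 ballots, Ahmed on 1. Pham wins 4–1.
Each nominee drops at least one matchup (Varga loses to Larsen; Larsen loses to Ahmed; Pham loses to Larsen; Ahmed loses to Varga); the cycle Varga beats Ahmed beats Larsen beats Varga rules out a Condorcet winner.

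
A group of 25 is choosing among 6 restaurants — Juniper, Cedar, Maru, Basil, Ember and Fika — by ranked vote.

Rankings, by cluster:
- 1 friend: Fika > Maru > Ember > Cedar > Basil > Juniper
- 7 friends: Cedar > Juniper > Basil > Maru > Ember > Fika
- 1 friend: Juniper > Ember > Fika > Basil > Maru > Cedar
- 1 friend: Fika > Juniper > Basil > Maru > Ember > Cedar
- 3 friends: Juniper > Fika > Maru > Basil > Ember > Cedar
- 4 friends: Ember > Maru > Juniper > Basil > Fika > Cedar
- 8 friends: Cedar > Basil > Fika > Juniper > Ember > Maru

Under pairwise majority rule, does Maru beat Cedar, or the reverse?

Cedar

Ballots ranking Maru above Cedar: 1 + 1 + 1 + 3 + 4 = 10.
Ballots ranking Cedar above Maru: 25 − 10 = 15.
Cedar wins the head-to-head 15–10.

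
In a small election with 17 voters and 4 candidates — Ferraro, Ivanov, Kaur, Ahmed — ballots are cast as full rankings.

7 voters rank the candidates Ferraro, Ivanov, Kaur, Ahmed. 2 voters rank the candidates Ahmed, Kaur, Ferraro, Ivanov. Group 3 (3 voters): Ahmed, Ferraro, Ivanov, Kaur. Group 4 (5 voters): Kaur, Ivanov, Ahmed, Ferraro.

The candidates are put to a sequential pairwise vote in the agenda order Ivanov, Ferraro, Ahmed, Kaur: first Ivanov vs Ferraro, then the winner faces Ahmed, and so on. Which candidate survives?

Round 1: Ivanov vs Ferraro — 5–12, Ferraro advances.
Round 2: Ferraro vs Ahmed — 7–10, Ahmed advances.
Round 3: Ahmed vs Kaur — 5–12, Kaur advances.
The agenda winner is Kaur.

Kaur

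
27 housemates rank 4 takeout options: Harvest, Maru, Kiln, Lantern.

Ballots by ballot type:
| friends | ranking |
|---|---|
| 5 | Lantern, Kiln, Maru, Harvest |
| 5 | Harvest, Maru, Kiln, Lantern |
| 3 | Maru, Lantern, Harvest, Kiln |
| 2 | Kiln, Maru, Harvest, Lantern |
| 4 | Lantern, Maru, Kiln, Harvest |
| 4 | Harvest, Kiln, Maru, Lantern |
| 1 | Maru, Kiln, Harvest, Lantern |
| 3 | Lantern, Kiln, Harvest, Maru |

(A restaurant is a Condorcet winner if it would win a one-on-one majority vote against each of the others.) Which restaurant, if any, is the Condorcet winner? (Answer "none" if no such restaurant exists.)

Check each pair by majority over 27 ballots:
Harvest–Maru: Maru 15–12.
Harvest–Kiln: Kiln 15–12.
Harvest vs Lantern: 12 to 15, Lantern.
Maru vs Kiln: Kiln wins 14–13.
Maru vs Lantern: Maru, 15–12.
Kiln vs Lantern: Kiln preferred on 5+2+4+1 = 12 ballots; Lantern wins 15–12.
Each restaurant drops at least one matchup (Harvest loses to Maru; Maru loses to Kiln; Kiln loses to Lantern; Lantern loses to Maru); the cycle Maru → Lantern → Kiln → Maru rules out a Condorcet winner.

none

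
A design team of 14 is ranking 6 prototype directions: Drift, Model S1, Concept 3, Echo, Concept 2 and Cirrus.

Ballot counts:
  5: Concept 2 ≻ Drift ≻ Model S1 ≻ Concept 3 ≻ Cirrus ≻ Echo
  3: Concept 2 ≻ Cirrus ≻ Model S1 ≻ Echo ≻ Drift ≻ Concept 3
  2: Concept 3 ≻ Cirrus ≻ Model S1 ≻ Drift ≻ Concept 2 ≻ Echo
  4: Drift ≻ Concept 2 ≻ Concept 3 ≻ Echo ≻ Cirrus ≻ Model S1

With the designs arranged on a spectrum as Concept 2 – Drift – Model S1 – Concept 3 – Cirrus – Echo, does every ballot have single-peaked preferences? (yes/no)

no

Axis positions: Concept 2=1, Drift=2, Model S1=3, Concept 3=4, Cirrus=5, Echo=6.
Ballot type 1 (peak Concept 2 at position 1): ranking walks positions 1-2-3-4-5-6, expanding outward from the peak — single-peaked.
Ballot type 2: ranking walks positions 1-5-3-6-2-4; Cirrus is ranked above Drift even though Drift lies between Cirrus and the peak Concept 2 on the axis — preferences dip and rise again. Not single-peaked.
Ballot type 3 (peak Concept 3 at position 4): ranking walks positions 4-5-3-2-1-6, expanding outward from the peak — single-peaked.
Ballot type 4: ranking walks positions 2-1-4-6-5-3; Concept 3 is ranked above Model S1 even though Model S1 lies between Concept 3 and the peak Drift on the axis — preferences dip and rise again. Not single-peaked.
Ballot type 2 violates single-peakedness, so the profile is not single-peaked on this axis.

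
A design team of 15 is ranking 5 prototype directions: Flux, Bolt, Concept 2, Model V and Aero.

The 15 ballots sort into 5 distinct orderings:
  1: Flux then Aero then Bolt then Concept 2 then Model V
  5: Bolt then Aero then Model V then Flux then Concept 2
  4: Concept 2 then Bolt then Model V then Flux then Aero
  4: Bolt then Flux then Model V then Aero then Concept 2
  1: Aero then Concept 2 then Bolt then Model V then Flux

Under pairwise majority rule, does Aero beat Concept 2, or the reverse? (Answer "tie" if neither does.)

Aero

Ballots ranking Aero above Concept 2: 1 + 5 + 4 + 1 = 11.
Ballots ranking Concept 2 above Aero: 15 − 11 = 4.
Aero wins the head-to-head 11–4.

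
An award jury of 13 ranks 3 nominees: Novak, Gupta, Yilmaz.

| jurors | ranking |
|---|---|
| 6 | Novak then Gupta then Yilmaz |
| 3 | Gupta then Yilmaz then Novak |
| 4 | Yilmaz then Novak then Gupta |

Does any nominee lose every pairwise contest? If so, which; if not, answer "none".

Head-to-head results (13 jurors):
Novak vs Gupta: Novak is ranked higher on 6+4 = 10 ballots, Gupta on 3. Novak wins 10–3.
Novak vs Yilmaz: Yilmaz wins 7–6.
Gupta–Yilmaz: Gupta 9–4.
No nominee is winless: Novak beats Gupta; Gupta beats Yilmaz; Yilmaz beats Novak. There is no Condorcet loser.

none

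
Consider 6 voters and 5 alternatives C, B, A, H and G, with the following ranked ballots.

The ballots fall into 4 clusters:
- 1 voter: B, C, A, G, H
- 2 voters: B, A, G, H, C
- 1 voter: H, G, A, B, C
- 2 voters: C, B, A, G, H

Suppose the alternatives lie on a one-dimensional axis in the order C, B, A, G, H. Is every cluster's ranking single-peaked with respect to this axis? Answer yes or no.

yes

Axis positions: C=1, B=2, A=3, G=4, H=5.
Cluster 1 (peak B at position 2): ranking walks positions 2-1-3-4-5, expanding outward from the peak — single-peaked.
Cluster 2 (peak B at position 2): ranking walks positions 2-3-4-5-1, expanding outward from the peak — single-peaked.
Cluster 3 (peak H at position 5): ranking walks positions 5-4-3-2-1, expanding outward from the peak — single-peaked.
Cluster 4 (peak C at position 1): ranking walks positions 1-2-3-4-5, expanding outward from the peak — single-peaked.
Every ranking is single-peaked on this axis.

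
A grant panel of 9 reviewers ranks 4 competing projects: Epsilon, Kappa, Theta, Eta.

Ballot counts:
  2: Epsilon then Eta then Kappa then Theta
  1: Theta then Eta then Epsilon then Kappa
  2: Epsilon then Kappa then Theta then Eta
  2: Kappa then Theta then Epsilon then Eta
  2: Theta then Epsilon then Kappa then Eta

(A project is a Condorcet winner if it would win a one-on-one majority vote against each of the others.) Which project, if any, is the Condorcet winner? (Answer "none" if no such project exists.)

Head-to-head results (9 reviewers):
Epsilon–Kappa: Epsilon 7–2.
Epsilon–Theta: Theta 5–4.
Epsilon–Eta: Epsilon 8–1.
Kappa vs Theta: Kappa wins 6–3.
Kappa vs Eta: Kappa wins 6–3.
Theta–Eta: Theta 7–2.
Each project drops at least one matchup (Epsilon loses to Theta; Kappa loses to Epsilon; Theta loses to Kappa; Eta loses to Epsilon); the cycle Epsilon > Kappa > Theta > Epsilon rules out a Condorcet winner.

none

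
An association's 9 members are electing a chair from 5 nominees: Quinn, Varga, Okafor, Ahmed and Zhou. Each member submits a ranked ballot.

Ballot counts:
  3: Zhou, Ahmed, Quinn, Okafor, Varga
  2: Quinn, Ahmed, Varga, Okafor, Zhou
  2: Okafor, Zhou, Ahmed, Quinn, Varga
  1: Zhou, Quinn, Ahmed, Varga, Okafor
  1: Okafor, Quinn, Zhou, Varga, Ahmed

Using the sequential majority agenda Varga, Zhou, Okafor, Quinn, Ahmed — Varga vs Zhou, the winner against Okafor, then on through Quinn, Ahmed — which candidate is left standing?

Round 1: Varga vs Zhou — 2–7, Zhou advances.
Round 2: Zhou vs Okafor — 4–5, Okafor advances.
Round 3: Okafor vs Quinn — 3–6, Quinn advances.
Round 4: Quinn vs Ahmed — 4–5, Ahmed advances.
The agenda winner is Ahmed.

Ahmed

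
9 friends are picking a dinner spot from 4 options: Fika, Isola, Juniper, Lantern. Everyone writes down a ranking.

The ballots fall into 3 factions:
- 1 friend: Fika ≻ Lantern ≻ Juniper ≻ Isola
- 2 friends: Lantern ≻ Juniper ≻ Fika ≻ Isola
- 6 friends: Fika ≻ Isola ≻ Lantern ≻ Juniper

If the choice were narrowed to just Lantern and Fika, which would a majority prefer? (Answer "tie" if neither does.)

Fika

Ballots ranking Lantern above Fika: 2.
Ballots ranking Fika above Lantern: 9 − 2 = 7.
Fika wins the head-to-head 7–2.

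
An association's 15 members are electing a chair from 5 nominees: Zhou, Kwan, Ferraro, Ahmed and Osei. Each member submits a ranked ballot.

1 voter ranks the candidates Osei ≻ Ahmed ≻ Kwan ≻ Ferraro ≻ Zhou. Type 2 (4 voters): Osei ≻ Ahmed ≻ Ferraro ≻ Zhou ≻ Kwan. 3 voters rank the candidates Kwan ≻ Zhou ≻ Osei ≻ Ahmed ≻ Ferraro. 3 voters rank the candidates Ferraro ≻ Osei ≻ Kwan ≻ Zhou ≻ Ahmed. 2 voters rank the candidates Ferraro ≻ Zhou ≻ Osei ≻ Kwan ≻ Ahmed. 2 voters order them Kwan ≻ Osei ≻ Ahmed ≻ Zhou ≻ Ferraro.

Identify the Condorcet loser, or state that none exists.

none

Pairwise majorities:
Zhou vs Kwan: 4+2 = 6 for Zhou, 9 for Kwan — Kwan by 9–6.
Zhou–Ferraro: Ferraro 10–5.
Zhou vs Ahmed: Zhou is ranked higher on 3+3+2 = 8 ballots, Ahmed on 7. Zhou wins 8–7.
Zhou vs Osei: 5 to 10, Osei.
Kwan vs Ferraro: Kwan is ranked higher on 1+3+2 = 6 ballots, Ferraro on 9. Ferraro wins 9–6.
Kwan vs Ahmed: Kwan wins 10–5.
Kwan vs Osei: Kwan is ranked higher on 3+2 = 5 ballots, Osei on 10. Osei wins 10–5.
Ferraro vs Ahmed: 5 to 10, Ahmed.
Ferraro vs Osei: Osei wins 10–5.
Ahmed vs Osei: Ahmed is ranked higher on 0 ballots, Osei on 15. Osei wins 15–0.
No candidate is winless: Zhou beats Ahmed; Kwan beats Zhou; Ferraro beats Zhou; Ahmed beats Ferraro; Osei beats Zhou. There is no Condorcet loser.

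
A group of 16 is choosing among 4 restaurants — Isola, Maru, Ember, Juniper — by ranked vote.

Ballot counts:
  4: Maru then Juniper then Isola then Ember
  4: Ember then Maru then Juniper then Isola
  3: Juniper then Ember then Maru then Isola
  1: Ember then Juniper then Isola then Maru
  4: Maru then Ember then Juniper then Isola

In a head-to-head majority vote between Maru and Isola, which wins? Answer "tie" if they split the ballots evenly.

Ballots ranking Maru above Isola: 4 + 4 + 3 + 4 = 15.
Ballots ranking Isola above Maru: 16 − 15 = 1.
Maru wins the head-to-head 15–1.

Maru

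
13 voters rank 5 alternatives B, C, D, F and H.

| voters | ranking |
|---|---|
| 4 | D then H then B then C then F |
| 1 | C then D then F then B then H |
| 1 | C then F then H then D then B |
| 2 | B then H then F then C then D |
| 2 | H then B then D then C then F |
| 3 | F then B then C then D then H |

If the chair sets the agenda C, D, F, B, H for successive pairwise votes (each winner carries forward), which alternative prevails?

H

Round 1: C vs D — 7–6, C advances.
Round 2: C vs F — 8–5, C advances.
Round 3: C vs B — 2–11, B advances.
Round 4: B vs H — 6–7, H advances.
H survives the agenda.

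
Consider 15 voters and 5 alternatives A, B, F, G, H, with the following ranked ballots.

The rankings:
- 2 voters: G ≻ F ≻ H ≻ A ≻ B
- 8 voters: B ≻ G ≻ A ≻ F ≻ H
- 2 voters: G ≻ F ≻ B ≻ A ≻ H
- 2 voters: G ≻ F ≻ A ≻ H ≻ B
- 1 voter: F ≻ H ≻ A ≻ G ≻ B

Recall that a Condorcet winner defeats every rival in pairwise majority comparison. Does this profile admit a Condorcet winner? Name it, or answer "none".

B

Pairwise majorities:
A vs B: 5 to 10, B.
A vs F: A, 8–7.
A–G: G 14–1.
A vs H: 8+2+2 = 12 for A, 3 for H — A by 12–3.
B vs F: B, 8–7.
B–G: B 8–7.
B–H: B 10–5.
F vs G: G, 14–1.
F vs H: F is ranked higher on 2+8+2+2+1 = 15 ballots, H on 0. F wins 15–0.
G vs H: G, 14–1.
Only B has no losses; B is the Condorcet winner.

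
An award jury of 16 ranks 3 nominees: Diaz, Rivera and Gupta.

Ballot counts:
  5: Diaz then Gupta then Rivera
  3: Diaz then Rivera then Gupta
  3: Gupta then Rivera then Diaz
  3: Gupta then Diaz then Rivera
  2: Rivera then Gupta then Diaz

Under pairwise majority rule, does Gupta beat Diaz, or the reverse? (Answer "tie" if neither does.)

Ballots ranking Gupta above Diaz: 3 + 3 + 2 = 8.
Ballots ranking Diaz above Gupta: 16 − 8 = 8.
8–8: the pair ties.

tie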